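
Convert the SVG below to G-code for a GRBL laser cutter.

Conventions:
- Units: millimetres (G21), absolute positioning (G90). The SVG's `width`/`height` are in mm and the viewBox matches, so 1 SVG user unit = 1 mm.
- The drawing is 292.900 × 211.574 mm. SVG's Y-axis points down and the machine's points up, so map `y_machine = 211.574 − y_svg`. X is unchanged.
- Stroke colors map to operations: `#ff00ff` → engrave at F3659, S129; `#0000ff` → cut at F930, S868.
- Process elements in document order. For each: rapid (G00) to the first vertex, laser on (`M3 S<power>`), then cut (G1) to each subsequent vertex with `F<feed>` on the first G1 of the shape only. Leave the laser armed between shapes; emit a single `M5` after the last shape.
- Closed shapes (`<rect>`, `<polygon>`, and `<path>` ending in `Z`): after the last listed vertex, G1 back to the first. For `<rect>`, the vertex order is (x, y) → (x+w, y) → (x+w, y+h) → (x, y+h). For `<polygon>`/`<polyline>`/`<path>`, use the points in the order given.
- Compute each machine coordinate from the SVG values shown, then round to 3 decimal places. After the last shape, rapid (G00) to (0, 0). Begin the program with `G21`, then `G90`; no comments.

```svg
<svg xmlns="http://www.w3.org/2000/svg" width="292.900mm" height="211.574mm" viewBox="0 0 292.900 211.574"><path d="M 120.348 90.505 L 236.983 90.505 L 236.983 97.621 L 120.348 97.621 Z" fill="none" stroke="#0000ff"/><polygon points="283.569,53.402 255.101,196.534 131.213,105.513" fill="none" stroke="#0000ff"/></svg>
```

1 u = 1 mm; y_m = 211.574 − y.

[1] `<path>` rectangle, #0000ff→cut S868 F930: (120.348,121.069) → (236.983,121.069) → (236.983,113.953) → (120.348,113.953) → (120.348,121.069) (closed)

[2] `<polygon>` closed polygon, #0000ff→cut S868 F930: (283.569,158.172) → (255.101,15.040) → (131.213,106.061) → (283.569,158.172) (closed)

G21
G90
G00 X120.348 Y121.069
M3 S868
G1 X236.983 Y121.069 F930
G1 X236.983 Y113.953
G1 X120.348 Y113.953
G1 X120.348 Y121.069
G00 X283.569 Y158.172
M3 S868
G1 X255.101 Y15.040 F930
G1 X131.213 Y106.061
G1 X283.569 Y158.172
M5
G00 X0.000 Y0.000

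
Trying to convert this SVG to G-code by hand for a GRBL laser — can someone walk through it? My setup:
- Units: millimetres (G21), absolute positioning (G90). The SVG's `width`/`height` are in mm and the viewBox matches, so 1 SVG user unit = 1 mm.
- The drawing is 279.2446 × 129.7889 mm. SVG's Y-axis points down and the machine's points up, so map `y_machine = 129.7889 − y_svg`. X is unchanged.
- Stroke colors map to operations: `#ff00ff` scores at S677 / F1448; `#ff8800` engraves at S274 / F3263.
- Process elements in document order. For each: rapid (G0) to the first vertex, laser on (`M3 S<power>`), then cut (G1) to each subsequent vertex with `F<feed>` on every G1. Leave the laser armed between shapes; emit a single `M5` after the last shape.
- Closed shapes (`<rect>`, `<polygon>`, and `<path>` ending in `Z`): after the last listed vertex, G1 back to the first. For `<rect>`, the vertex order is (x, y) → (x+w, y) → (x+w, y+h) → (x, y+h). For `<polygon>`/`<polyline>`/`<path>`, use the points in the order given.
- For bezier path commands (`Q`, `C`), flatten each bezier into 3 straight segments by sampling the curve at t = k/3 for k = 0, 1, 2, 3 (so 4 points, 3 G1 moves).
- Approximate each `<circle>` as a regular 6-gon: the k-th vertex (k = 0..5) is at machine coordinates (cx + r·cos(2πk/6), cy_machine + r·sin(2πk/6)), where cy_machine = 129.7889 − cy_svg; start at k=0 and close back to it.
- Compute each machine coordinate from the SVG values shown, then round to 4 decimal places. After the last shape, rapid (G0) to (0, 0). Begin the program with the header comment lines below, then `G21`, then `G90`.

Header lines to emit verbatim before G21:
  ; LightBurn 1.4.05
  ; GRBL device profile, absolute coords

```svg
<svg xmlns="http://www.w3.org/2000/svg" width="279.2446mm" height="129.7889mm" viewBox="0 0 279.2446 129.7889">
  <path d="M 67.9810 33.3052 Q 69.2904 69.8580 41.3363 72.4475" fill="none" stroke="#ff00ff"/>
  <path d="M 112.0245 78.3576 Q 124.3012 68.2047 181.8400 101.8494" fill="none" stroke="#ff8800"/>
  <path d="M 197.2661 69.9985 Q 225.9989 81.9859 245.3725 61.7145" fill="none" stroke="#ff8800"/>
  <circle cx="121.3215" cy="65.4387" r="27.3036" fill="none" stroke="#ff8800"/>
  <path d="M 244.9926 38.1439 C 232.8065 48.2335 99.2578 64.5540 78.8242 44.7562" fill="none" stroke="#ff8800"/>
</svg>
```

; LightBurn 1.4.05
; GRBL device profile, absolute coords
G21
G90
G0 X67.9810 Y96.4837
M3 S677
G1 X65.6024 Y75.8889 F1448
G1 X56.7209 Y62.8414 F1448
G1 X41.3363 Y57.3414 F1448
G0 X112.0245 Y51.4313
M3 S274
G1 X125.2381 Y53.3335 F3263
G1 X148.5099 Y45.5029 F3263
G1 X181.8400 Y27.9395 F3263
G0 X197.2661 Y59.7904
M3 S274
G1 X215.3814 Y55.3831 F3263
G1 X231.4169 Y58.1444 F3263
G1 X245.3725 Y68.0744 F3263
G0 X148.6251 Y64.3502
M3 S274
G1 X134.9733 Y87.9958 F3263
G1 X107.6697 Y87.9958 F3263
G1 X94.0179 Y64.3502 F3263
G1 X107.6697 Y40.7046 F3263
G1 X134.9733 Y40.7046 F3263
G1 X148.6251 Y64.3502 F3263
G0 X244.9926 Y91.6450
M3 S274
G1 X201.0367 Y81.0469 F3263
G1 X128.2785 Y75.7058 F3263
G1 X78.8242 Y85.0327 F3263
M5
G0 X0.0000 Y0.0000

1 u = 1 mm; y_m = 129.7889 − y.

[1] `<path>` quadratic bezier, #ff00ff→score S677 F1448: (67.9810,96.4837) → (65.6024,75.8889) → (56.7209,62.8414) → (41.3363,57.3414)

[2] `<path>` quadratic bezier, #ff8800→engrave S274 F3263: (112.0245,51.4313) → (125.2381,53.3335) → (148.5099,45.5029) → (181.8400,27.9395)

[3] `<path>` quadratic bezier, #ff8800→engrave S274 F3263: (197.2661,59.7904) → (215.3814,55.3831) → (231.4169,58.1444) → (245.3725,68.0744)

[4] `<circle>` circle, #ff8800→engrave S274 F3263: (148.6251,64.3502) → (134.9733,87.9958) → (107.6697,87.9958) → (94.0179,64.3502) → (107.6697,40.7046) → (134.9733,40.7046) → (148.6251,64.3502) (closed)

[5] `<path>` cubic bezier, #ff8800→engrave S274 F3263: (244.9926,91.6450) → (201.0367,81.0469) → (128.2785,75.7058) → (78.8242,85.0327)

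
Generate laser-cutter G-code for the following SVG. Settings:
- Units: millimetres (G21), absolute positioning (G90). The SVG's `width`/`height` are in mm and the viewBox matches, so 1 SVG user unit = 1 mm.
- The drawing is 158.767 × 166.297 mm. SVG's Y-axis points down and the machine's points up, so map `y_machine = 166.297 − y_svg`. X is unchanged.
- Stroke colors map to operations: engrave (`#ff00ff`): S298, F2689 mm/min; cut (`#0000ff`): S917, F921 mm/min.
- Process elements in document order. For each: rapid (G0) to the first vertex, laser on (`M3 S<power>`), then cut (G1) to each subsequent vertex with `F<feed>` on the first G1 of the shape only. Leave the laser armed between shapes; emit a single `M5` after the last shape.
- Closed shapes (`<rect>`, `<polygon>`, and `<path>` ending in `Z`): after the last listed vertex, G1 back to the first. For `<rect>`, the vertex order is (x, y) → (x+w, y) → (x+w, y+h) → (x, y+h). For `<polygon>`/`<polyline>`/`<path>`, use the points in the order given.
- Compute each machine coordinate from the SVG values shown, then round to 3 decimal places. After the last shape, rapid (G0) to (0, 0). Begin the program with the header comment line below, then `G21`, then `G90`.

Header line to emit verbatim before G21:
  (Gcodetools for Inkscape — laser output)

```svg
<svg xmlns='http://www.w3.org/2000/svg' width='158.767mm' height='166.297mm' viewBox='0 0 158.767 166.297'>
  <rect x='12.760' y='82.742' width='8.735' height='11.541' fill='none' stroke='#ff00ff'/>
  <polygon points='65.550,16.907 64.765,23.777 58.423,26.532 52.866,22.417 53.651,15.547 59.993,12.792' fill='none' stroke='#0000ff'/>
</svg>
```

(Gcodetools for Inkscape — laser output)
G21
G90
G0 X12.760 Y83.555
M3 S298
G1 X21.495 Y83.555 F2689
G1 X21.495 Y72.014
G1 X12.760 Y72.014
G1 X12.760 Y83.555
G0 X65.550 Y149.390
M3 S917
G1 X64.765 Y142.520 F921
G1 X58.423 Y139.765
G1 X52.866 Y143.880
G1 X53.651 Y150.750
G1 X59.993 Y153.505
G1 X65.550 Y149.390
M5
G0 X0.000 Y0.000

1 u = 1 mm; y_m = 166.297 − y.

[1] `<rect>` rectangle, #ff00ff→engrave S298 F2689: (12.760,83.555) → (21.495,83.555) → (21.495,72.014) → (12.760,72.014) → (12.760,83.555) (closed)

[2] `<polygon>` regular polygon, #0000ff→cut S917 F921: (65.550,149.390) → (64.765,142.520) → (58.423,139.765) → (52.866,143.880) → (53.651,150.750) → (59.993,153.505) → (65.550,149.390) (closed)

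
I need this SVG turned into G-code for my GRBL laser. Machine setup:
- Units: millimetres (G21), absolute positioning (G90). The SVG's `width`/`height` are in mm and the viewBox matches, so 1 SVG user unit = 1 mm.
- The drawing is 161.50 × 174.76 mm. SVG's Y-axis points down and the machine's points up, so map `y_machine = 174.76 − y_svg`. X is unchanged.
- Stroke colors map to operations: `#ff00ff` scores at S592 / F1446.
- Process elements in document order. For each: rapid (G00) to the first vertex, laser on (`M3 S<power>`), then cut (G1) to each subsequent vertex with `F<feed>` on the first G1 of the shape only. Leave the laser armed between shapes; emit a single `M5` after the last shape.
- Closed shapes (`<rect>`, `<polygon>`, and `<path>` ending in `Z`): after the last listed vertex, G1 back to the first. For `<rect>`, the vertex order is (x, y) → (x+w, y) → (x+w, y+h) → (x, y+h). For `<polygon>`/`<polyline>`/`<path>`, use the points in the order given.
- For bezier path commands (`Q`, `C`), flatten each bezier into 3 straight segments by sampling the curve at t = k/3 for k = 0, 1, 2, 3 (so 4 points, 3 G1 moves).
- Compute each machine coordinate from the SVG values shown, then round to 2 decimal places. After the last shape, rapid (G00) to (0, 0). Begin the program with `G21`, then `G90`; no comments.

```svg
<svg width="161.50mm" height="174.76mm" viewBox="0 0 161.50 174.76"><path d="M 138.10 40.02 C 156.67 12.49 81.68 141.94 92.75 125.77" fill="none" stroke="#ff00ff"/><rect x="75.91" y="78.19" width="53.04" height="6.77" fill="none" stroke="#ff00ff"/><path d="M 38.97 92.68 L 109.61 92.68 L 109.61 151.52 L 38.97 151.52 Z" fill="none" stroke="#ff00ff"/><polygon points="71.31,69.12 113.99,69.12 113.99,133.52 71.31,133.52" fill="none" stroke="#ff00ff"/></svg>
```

G21
G90
G00 X138.10 Y134.74
M3 S592
G1 X132.14 Y121.15 F1446
G1 X103.71 Y70.15
G1 X92.75 Y48.99
G00 X75.91 Y96.57
M3 S592
G1 X128.95 Y96.57 F1446
G1 X128.95 Y89.80
G1 X75.91 Y89.80
G1 X75.91 Y96.57
G00 X38.97 Y82.08
M3 S592
G1 X109.61 Y82.08 F1446
G1 X109.61 Y23.24
G1 X38.97 Y23.24
G1 X38.97 Y82.08
G00 X71.31 Y105.64
M3 S592
G1 X113.99 Y105.64 F1446
G1 X113.99 Y41.24
G1 X71.31 Y41.24
G1 X71.31 Y105.64
M5
G00 X0.00 Y0.00

Since the viewBox matches the mm dimensions, user units are millimetres directly. The only transform is the Y-flip y_m = 174.76 − y_svg.

Shape 1 is a cubic bezier drawn with `<path>`. Its stroke #ff00ff means score at S592, F1446. After flipping Y the toolpath is (138.10,134.74) → (132.14,121.15) → (103.71,70.15) → (92.75,48.99).

Shape 2 is a rectangle drawn with `<rect>`. Its stroke #ff00ff means score at S592, F1446. After flipping Y the toolpath is (75.91,96.57) → (128.95,96.57) → (128.95,89.80) → (75.91,89.80) → (75.91,96.57), returning to the start.

Shape 3 is a rectangle drawn with `<path>`. Its stroke #ff00ff means score at S592, F1446. After flipping Y the toolpath is (38.97,82.08) → (109.61,82.08) → (109.61,23.24) → (38.97,23.24) → (38.97,82.08), returning to the start.

Shape 4 is a rectangle drawn with `<polygon>`. Its stroke #ff00ff means score at S592, F1446. After flipping Y the toolpath is (71.31,105.64) → (113.99,105.64) → (113.99,41.24) → (71.31,41.24) → (71.31,105.64), returning to the start.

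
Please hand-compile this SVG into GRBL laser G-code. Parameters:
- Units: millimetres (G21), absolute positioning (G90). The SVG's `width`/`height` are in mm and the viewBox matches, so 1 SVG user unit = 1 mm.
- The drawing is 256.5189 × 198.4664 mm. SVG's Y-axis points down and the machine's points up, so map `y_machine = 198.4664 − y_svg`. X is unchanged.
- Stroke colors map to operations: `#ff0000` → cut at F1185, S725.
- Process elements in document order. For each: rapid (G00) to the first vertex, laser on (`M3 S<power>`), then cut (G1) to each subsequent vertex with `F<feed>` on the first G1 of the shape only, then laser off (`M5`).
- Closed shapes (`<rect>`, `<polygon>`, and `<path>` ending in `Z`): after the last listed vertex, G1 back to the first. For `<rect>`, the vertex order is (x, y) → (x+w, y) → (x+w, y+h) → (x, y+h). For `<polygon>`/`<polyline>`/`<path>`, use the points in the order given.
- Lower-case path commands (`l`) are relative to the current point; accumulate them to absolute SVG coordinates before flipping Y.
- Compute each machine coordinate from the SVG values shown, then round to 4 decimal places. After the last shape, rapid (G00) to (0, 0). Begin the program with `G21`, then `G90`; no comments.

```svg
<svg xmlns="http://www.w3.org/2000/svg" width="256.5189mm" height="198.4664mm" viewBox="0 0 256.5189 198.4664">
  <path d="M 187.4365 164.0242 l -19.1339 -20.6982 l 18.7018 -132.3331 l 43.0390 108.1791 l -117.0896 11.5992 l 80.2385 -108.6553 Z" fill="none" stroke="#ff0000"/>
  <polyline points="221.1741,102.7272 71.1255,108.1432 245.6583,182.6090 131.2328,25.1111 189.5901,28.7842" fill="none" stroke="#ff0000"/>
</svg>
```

G21
G90
G00 X187.4365 Y34.4422
M3 S725
G1 X168.3026 Y55.1404 F1185
G1 X187.0044 Y187.4735
G1 X230.0434 Y79.2944
G1 X112.9538 Y67.6952
G1 X193.1923 Y176.3505
G1 X187.4365 Y34.4422
M5
G00 X221.1741 Y95.7392
M3 S725
G1 X71.1255 Y90.3232 F1185
G1 X245.6583 Y15.8574
G1 X131.2328 Y173.3553
G1 X189.5901 Y169.6822
M5
G00 X0.0000 Y0.0000

viewBox `0 0 256.5189 198.4664` with mm width/height → 1 unit = 1 mm. Flip: y_m = 198.4664 − y_svg.

**Shape 1** — `<path>` closed polygon, stroke `#ff0000` → cut (S725, F1185). Machine vertices: (187.4365,34.4422) → (168.3026,55.1404) → (187.0044,187.4735) → (230.0434,79.2944) → (112.9538,67.6952) → (193.1923,176.3505) → (187.4365,34.4422). Closed: final G1 returns to the first vertex.

**Shape 2** — `<polyline>` open polyline, stroke `#ff0000` → cut (S725, F1185). Machine vertices: (221.1741,95.7392) → (71.1255,90.3232) → (245.6583,15.8574) → (131.2328,173.3553) → (189.5901,169.6822). Open path.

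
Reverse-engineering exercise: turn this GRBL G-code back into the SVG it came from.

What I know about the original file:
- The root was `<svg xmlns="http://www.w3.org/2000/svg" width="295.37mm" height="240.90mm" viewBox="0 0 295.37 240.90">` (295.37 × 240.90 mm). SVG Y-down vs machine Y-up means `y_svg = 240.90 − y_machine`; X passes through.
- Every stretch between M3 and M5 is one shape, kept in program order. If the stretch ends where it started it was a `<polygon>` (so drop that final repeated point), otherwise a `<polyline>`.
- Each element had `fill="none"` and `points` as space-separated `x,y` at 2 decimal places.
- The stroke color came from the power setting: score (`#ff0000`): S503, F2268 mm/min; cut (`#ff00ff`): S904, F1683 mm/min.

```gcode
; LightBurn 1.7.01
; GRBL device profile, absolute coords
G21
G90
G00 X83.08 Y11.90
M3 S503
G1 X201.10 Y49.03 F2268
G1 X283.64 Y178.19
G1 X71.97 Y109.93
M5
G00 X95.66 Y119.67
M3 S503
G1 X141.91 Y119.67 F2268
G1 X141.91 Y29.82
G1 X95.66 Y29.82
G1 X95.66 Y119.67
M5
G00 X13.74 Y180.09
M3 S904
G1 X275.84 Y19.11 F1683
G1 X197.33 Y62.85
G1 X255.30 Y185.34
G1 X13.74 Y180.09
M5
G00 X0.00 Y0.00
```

Each laser-on run becomes one SVG element. Flip Y back into SVG space with y_svg = 240.90 − y_machine.

Run 1: the run's S503 means `#ff0000` (score). The run is open, so emit a `<polyline>` with points (Y-flipped): 83.08,229.00 201.10,191.87 283.64,62.71 71.97,130.97.

Run 2: S503 ⇒ score layer `#ff0000`. The run returns to its start, so emit a `<polygon>` with points (Y-flipped): 95.66,121.23 141.91,121.23 141.91,211.08 95.66,211.08.

Run 3: the run's S904 means `#ff00ff` (cut). The run returns to its start, so emit a `<polygon>` with points (Y-flipped): 13.74,60.81 275.84,221.79 197.33,178.05 255.30,55.56.

<svg xmlns="http://www.w3.org/2000/svg" width="295.37mm" height="240.90mm" viewBox="0 0 295.37 240.90">
  <polyline points="83.08,229.00 201.10,191.87 283.64,62.71 71.97,130.97" fill="none" stroke="#ff0000"/>
  <polygon points="95.66,121.23 141.91,121.23 141.91,211.08 95.66,211.08" fill="none" stroke="#ff0000"/>
  <polygon points="13.74,60.81 275.84,221.79 197.33,178.05 255.30,55.56" fill="none" stroke="#ff00ff"/>
</svg>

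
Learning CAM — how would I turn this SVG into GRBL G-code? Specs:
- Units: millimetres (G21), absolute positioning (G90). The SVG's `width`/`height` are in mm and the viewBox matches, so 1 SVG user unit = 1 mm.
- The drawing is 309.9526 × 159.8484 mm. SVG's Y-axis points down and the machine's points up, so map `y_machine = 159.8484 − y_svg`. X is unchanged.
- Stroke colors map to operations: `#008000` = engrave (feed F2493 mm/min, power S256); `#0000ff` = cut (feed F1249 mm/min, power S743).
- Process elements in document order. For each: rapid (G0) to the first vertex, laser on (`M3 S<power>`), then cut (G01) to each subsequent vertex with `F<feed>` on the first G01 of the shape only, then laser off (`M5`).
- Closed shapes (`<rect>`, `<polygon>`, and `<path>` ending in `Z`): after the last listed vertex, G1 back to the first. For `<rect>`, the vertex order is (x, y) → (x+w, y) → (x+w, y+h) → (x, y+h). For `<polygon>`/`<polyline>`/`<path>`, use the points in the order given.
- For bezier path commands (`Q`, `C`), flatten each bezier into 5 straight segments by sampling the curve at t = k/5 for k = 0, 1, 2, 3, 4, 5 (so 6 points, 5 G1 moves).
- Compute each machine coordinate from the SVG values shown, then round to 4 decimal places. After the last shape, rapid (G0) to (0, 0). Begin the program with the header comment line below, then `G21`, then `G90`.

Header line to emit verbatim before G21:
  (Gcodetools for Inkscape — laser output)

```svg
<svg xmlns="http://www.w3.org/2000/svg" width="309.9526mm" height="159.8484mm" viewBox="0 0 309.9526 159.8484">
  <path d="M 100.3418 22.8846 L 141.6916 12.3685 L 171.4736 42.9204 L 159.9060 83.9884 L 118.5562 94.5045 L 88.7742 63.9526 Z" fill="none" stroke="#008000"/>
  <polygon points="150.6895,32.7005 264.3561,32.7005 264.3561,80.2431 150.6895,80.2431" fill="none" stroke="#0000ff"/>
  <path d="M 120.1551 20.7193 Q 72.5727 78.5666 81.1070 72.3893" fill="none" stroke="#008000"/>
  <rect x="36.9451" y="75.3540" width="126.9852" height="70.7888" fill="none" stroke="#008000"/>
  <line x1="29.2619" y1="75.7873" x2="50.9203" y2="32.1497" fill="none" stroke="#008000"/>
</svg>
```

(Gcodetools for Inkscape — laser output)
G21
G90
G0 X100.3418 Y136.9638
M3 S256
G01 X141.6916 Y147.4799 F2493
G01 X171.4736 Y116.9280
G01 X159.9060 Y75.8600
G01 X118.5562 Y65.3439
G01 X88.7742 Y95.8958
G01 X100.3418 Y136.9638
M5
G0 X150.6895 Y127.1479
M3 S743
G01 X264.3561 Y127.1479 F1249
G01 X264.3561 Y79.6053
G01 X150.6895 Y79.6053
G01 X150.6895 Y127.1479
M5
G0 X120.1551 Y139.1291
M3 S256
G01 X103.3668 Y118.5512 F2493
G01 X91.0679 Y103.0952
G01 X83.2582 Y92.7612
G01 X79.9379 Y87.5492
G01 X81.1070 Y87.4591
M5
G0 X36.9451 Y84.4944
M3 S256
G01 X163.9303 Y84.4944 F2493
G01 X163.9303 Y13.7056
G01 X36.9451 Y13.7056
G01 X36.9451 Y84.4944
M5
G0 X29.2619 Y84.0611
M3 S256
G01 X50.9203 Y127.6987 F2493
M5
G0 X0.0000 Y0.0000

viewBox `0 0 309.9526 159.8484` with mm width/height → 1 unit = 1 mm. Flip: y_m = 159.8484 − y_svg.

**Shape 1** — `<path>` regular polygon, stroke `#008000` → engrave (S256, F2493). Machine vertices: (100.3418,136.9638) → (141.6916,147.4799) → (171.4736,116.9280) → (159.9060,75.8600) → (118.5562,65.3439) → (88.7742,95.8958) → (100.3418,136.9638). Closed: final G1 returns to the first vertex.

**Shape 2** — `<polygon>` rectangle, stroke `#0000ff` → cut (S743, F1249). Machine vertices: (150.6895,127.1479) → (264.3561,127.1479) → (264.3561,79.6053) → (150.6895,79.6053) → (150.6895,127.1479). Closed: final G1 returns to the first vertex.

**Shape 3** — `<path>` quadratic bezier, stroke `#008000` → engrave (S256, F2493). Control points (SVG): P0=(120.1551,20.7193), P1=(72.5727,78.5666), P2=(81.1070,72.3893); sampled at t=k/5. Machine vertices: (120.1551,139.1291) → (103.3668,118.5512) → (91.0679,103.0952) → (83.2582,92.7612) → (79.9379,87.5492) → (81.1070,87.4591). Open path.

**Shape 4** — `<rect>` rectangle, stroke `#008000` → engrave (S256, F2493). Machine vertices: (36.9451,84.4944) → (163.9303,84.4944) → (163.9303,13.7056) → (36.9451,13.7056) → (36.9451,84.4944). Closed: final G1 returns to the first vertex.

**Shape 5** — `<line>` line segment, stroke `#008000` → engrave (S256, F2493). Machine vertices: (29.2619,84.0611) → (50.9203,127.6987). Open path.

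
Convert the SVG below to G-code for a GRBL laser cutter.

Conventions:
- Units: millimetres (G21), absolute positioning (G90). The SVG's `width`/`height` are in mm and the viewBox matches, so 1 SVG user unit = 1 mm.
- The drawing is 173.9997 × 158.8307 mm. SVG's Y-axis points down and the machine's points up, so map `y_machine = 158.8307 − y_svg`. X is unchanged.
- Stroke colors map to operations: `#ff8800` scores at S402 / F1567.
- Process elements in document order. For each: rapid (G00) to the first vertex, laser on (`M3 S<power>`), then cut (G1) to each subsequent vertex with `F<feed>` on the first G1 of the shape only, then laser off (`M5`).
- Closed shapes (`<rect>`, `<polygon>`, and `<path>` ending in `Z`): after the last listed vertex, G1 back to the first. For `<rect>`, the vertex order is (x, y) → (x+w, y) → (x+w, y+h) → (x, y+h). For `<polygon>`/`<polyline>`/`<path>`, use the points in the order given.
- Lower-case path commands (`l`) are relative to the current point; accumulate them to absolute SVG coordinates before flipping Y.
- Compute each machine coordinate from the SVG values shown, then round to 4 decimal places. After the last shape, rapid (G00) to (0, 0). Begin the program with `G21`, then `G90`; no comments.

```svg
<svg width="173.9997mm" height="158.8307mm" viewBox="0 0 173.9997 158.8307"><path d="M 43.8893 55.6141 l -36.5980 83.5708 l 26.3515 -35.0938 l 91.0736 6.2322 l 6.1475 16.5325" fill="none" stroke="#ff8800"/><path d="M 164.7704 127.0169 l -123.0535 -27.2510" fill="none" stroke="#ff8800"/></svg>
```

viewBox `0 0 173.9997 158.8307` with mm width/height → 1 unit = 1 mm. Flip: y_m = 158.8307 − y_svg.

**Shape 1** — `<path>` open polyline, stroke `#ff8800` → score (S402, F1567). Machine vertices: (43.8893,103.2166) → (7.2913,19.6458) → (33.6428,54.7396) → (124.7164,48.5074) → (130.8639,31.9749). Open path.

**Shape 2** — `<path>` line segment, stroke `#ff8800` → score (S402, F1567). Machine vertices: (164.7704,31.8138) → (41.7169,59.0648). Open path.

G21
G90
G00 X43.8893 Y103.2166
M3 S402
G1 X7.2913 Y19.6458 F1567
G1 X33.6428 Y54.7396
G1 X124.7164 Y48.5074
G1 X130.8639 Y31.9749
M5
G00 X164.7704 Y31.8138
M3 S402
G1 X41.7169 Y59.0648 F1567
M5
G00 X0.0000 Y0.0000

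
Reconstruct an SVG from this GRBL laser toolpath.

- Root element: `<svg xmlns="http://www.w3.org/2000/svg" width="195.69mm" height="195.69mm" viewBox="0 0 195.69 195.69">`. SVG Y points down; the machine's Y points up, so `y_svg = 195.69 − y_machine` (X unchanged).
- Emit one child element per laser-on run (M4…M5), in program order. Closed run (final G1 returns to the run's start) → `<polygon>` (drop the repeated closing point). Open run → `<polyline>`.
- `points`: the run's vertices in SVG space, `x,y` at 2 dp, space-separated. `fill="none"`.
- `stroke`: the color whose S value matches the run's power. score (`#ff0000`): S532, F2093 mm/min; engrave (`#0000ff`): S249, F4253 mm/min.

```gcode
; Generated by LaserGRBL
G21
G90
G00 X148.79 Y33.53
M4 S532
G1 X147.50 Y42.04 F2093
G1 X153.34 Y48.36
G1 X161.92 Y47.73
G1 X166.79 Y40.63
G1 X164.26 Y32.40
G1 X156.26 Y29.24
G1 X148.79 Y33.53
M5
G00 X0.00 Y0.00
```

<svg xmlns="http://www.w3.org/2000/svg" width="195.69mm" height="195.69mm" viewBox="0 0 195.69 195.69">
  <polygon points="148.79,162.16 147.50,153.65 153.34,147.33 161.92,147.96 166.79,155.06 164.26,163.29 156.26,166.45" fill="none" stroke="#ff0000"/>
</svg>

Each laser-on run becomes one SVG element. Flip Y back into SVG space with y_svg = 195.69 − y_machine. Every run uses S532, so all elements get stroke `#ff0000` (score).

Run 1: The run returns to its start, so emit a `<polygon>` with points (Y-flipped): 148.79,162.16 147.50,153.65 153.34,147.33 161.92,147.96 166.79,155.06 164.26,163.29 156.26,166.45.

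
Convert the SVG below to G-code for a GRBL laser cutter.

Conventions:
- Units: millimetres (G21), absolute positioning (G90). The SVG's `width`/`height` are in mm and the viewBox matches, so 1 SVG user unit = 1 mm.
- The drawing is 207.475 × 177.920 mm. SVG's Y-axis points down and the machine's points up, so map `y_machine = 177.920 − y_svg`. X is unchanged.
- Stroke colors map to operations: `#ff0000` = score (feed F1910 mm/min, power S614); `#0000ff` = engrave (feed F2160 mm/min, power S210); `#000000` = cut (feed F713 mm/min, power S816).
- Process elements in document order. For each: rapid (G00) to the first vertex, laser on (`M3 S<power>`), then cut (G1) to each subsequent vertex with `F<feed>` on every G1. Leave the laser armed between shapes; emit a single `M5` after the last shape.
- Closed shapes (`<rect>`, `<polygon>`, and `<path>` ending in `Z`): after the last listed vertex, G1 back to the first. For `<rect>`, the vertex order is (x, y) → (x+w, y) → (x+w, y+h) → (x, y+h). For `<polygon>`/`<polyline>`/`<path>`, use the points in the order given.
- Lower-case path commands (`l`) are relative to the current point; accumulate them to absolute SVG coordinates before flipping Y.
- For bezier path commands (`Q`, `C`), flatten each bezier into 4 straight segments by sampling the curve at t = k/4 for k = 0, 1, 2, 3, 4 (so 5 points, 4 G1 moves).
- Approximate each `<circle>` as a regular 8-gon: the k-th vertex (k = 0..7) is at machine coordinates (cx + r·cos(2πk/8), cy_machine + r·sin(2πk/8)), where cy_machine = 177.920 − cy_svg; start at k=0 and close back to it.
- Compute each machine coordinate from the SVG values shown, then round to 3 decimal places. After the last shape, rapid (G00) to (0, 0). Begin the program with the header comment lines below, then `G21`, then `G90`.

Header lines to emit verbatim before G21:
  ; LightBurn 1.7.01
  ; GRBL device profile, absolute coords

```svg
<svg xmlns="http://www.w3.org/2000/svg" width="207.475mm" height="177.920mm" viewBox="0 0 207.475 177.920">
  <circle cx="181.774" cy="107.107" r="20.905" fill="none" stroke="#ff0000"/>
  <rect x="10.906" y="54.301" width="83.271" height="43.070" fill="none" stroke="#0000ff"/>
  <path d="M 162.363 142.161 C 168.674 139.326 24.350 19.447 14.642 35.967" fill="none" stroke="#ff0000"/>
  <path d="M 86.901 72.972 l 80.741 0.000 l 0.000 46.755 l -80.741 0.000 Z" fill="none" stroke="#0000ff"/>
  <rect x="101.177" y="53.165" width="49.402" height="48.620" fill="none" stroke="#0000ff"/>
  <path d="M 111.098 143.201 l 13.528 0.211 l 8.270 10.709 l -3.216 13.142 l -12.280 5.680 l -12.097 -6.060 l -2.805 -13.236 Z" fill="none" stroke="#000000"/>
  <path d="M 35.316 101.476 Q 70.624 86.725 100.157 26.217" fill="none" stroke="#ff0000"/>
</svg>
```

; LightBurn 1.7.01
; GRBL device profile, absolute coords
G21
G90
G00 X202.679 Y70.813
M3 S614
G1 X196.556 Y85.595 F1910
G1 X181.774 Y91.718 F1910
G1 X166.992 Y85.595 F1910
G1 X160.869 Y70.813 F1910
G1 X166.992 Y56.031 F1910
G1 X181.774 Y49.908 F1910
G1 X196.556 Y56.031 F1910
G1 X202.679 Y70.813 F1910
G00 X10.906 Y123.619
M3 S210
G1 X94.177 Y123.619 F2160
G1 X94.177 Y80.549 F2160
G1 X10.906 Y80.549 F2160
G1 X10.906 Y123.619 F2160
G00 X162.363 Y35.759
M3 S614
G1 X143.309 Y55.871 F1910
G1 X94.510 Y96.114 F1910
G1 X42.706 Y132.728 F1910
G1 X14.642 Y141.953 F1910
G00 X86.901 Y104.948
M3 S210
G1 X167.642 Y104.948 F2160
G1 X167.642 Y58.193 F2160
G1 X86.901 Y58.193 F2160
G1 X86.901 Y104.948 F2160
G00 X101.177 Y124.755
M3 S210
G1 X150.579 Y124.755 F2160
G1 X150.579 Y76.135 F2160
G1 X101.177 Y76.135 F2160
G1 X101.177 Y124.755 F2160
G00 X111.098 Y34.719
M3 S816
G1 X124.626 Y34.508 F713
G1 X132.896 Y23.799 F713
G1 X129.680 Y10.657 F713
G1 X117.400 Y4.977 F713
G1 X105.303 Y11.037 F713
G1 X102.498 Y24.273 F713
G1 X111.098 Y34.719 F713
G00 X35.316 Y76.444
M3 S614
G1 X52.609 Y86.679 F1910
G1 X69.180 Y102.634 F1910
G1 X85.030 Y124.309 F1910
G1 X100.157 Y151.703 F1910
M5
G00 X0.000 Y0.000

1 u = 1 mm; y_m = 177.920 − y.

[1] `<circle>` circle, #ff0000→score S614 F1910: (202.679,70.813) → (196.556,85.595) → (181.774,91.718) → (166.992,85.595) → (160.869,70.813) → (166.992,56.031) → (181.774,49.908) → (196.556,56.031) → (202.679,70.813) (closed)

[2] `<rect>` rectangle, #0000ff→engrave S210 F2160: (10.906,123.619) → (94.177,123.619) → (94.177,80.549) → (10.906,80.549) → (10.906,123.619) (closed)

[3] `<path>` cubic bezier, #ff0000→score S614 F1910: (162.363,35.759) → (143.309,55.871) → (94.510,96.114) → (42.706,132.728) → (14.642,141.953)

[4] `<path>` rectangle, #0000ff→engrave S210 F2160: (86.901,104.948) → (167.642,104.948) → (167.642,58.193) → (86.901,58.193) → (86.901,104.948) (closed)

[5] `<rect>` rectangle, #0000ff→engrave S210 F2160: (101.177,124.755) → (150.579,124.755) → (150.579,76.135) → (101.177,76.135) → (101.177,124.755) (closed)

[6] `<path>` regular polygon, #000000→cut S816 F713: (111.098,34.719) → (124.626,34.508) → (132.896,23.799) → (129.680,10.657) → (117.400,4.977) → (105.303,11.037) → (102.498,24.273) → (111.098,34.719) (closed)

[7] `<path>` quadratic bezier, #ff0000→score S614 F1910: (35.316,76.444) → (52.609,86.679) → (69.180,102.634) → (85.030,124.309) → (100.157,151.703)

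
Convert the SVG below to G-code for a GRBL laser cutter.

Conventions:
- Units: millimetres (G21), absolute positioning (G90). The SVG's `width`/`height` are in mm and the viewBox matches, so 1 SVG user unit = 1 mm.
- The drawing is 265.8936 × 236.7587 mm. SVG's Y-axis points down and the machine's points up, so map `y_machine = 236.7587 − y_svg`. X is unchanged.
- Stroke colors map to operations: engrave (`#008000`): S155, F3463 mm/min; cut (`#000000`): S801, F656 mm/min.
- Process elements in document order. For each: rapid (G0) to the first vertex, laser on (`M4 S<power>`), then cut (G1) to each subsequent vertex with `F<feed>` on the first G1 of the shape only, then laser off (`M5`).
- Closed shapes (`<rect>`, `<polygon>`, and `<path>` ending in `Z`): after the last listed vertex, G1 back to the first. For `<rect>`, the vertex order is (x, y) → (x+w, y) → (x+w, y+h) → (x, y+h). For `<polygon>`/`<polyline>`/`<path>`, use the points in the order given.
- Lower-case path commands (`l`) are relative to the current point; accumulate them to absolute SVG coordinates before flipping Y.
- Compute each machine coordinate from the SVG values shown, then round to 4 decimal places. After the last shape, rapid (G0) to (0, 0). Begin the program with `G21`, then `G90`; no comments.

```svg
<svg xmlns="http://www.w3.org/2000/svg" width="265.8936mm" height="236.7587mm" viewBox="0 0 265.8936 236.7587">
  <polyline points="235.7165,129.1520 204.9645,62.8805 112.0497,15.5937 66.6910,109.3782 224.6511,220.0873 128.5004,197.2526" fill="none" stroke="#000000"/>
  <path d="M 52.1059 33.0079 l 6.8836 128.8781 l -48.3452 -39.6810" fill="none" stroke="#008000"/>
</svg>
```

G21
G90
G0 X235.7165 Y107.6067
M4 S801
G1 X204.9645 Y173.8782 F656
G1 X112.0497 Y221.1650
G1 X66.6910 Y127.3805
G1 X224.6511 Y16.6714
G1 X128.5004 Y39.5061
M5
G0 X52.1059 Y203.7508
M4 S155
G1 X58.9895 Y74.8727 F3463
G1 X10.6443 Y114.5537
M5
G0 X0.0000 Y0.0000

viewBox `0 0 265.8936 236.7587` with mm width/height → 1 unit = 1 mm. Flip: y_m = 236.7587 − y_svg.

**Shape 1** — `<polyline>` open polyline, stroke `#000000` → cut (S801, F656). Machine vertices: (235.7165,107.6067) → (204.9645,173.8782) → (112.0497,221.1650) → (66.6910,127.3805) → (224.6511,16.6714) → (128.5004,39.5061). Open path.

**Shape 2** — `<path>` open polyline, stroke `#008000` → engrave (S155, F3463). Machine vertices: (52.1059,203.7508) → (58.9895,74.8727) → (10.6443,114.5537). Open path.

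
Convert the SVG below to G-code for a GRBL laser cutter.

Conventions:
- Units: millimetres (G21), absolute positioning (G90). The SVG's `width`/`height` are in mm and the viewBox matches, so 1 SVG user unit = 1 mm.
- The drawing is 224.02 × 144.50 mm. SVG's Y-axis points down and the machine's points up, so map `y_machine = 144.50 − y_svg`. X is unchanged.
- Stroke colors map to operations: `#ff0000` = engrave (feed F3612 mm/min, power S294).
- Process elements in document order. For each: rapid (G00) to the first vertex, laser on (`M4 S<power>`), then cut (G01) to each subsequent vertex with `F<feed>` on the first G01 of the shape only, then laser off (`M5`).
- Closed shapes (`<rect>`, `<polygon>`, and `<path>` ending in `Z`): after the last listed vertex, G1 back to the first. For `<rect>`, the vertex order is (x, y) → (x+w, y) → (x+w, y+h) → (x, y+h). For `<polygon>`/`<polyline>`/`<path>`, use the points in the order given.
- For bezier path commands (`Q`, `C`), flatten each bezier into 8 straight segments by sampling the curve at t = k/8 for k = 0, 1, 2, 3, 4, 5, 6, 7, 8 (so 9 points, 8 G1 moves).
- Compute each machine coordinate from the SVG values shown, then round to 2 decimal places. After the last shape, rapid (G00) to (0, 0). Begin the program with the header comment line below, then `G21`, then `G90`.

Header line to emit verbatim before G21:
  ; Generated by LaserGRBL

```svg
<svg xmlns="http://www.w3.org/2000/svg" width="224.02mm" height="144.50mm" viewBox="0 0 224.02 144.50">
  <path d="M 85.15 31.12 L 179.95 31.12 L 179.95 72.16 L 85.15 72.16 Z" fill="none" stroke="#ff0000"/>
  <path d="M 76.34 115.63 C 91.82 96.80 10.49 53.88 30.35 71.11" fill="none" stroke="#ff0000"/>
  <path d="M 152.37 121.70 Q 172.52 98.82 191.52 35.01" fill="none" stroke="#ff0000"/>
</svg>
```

1 u = 1 mm; y_m = 144.50 − y.

[1] `<path>` rectangle, #ff0000→engrave S294 F3612: (85.15,113.38) → (179.95,113.38) → (179.95,72.34) → (85.15,72.34) → (85.15,113.38) (closed)

[2] `<path>` cubic bezier, #ff0000→engrave S294 F3612: (76.34,28.87) → (77.99,36.90) → (72.89,46.19) → (63.35,55.77) → (51.70,64.65) → (40.26,71.84) → (31.33,76.35) → (27.26,77.20) → (30.35,73.39)

[3] `<path>` quadratic bezier, #ff0000→engrave S294 F3612: (152.37,22.80) → (157.39,29.16) → (162.37,36.80) → (167.32,45.72) → (172.23,55.91) → (177.11,67.39) → (181.95,80.14) → (186.75,94.18) → (191.52,109.49)

; Generated by LaserGRBL
G21
G90
G00 X85.15 Y113.38
M4 S294
G01 X179.95 Y113.38 F3612
G01 X179.95 Y72.34
G01 X85.15 Y72.34
G01 X85.15 Y113.38
M5
G00 X76.34 Y28.87
M4 S294
G01 X77.99 Y36.90 F3612
G01 X72.89 Y46.19
G01 X63.35 Y55.77
G01 X51.70 Y64.65
G01 X40.26 Y71.84
G01 X31.33 Y76.35
G01 X27.26 Y77.20
G01 X30.35 Y73.39
M5
G00 X152.37 Y22.80
M4 S294
G01 X157.39 Y29.16 F3612
G01 X162.37 Y36.80
G01 X167.32 Y45.72
G01 X172.23 Y55.91
G01 X177.11 Y67.39
G01 X181.95 Y80.14
G01 X186.75 Y94.18
G01 X191.52 Y109.49
M5
G00 X0.00 Y0.00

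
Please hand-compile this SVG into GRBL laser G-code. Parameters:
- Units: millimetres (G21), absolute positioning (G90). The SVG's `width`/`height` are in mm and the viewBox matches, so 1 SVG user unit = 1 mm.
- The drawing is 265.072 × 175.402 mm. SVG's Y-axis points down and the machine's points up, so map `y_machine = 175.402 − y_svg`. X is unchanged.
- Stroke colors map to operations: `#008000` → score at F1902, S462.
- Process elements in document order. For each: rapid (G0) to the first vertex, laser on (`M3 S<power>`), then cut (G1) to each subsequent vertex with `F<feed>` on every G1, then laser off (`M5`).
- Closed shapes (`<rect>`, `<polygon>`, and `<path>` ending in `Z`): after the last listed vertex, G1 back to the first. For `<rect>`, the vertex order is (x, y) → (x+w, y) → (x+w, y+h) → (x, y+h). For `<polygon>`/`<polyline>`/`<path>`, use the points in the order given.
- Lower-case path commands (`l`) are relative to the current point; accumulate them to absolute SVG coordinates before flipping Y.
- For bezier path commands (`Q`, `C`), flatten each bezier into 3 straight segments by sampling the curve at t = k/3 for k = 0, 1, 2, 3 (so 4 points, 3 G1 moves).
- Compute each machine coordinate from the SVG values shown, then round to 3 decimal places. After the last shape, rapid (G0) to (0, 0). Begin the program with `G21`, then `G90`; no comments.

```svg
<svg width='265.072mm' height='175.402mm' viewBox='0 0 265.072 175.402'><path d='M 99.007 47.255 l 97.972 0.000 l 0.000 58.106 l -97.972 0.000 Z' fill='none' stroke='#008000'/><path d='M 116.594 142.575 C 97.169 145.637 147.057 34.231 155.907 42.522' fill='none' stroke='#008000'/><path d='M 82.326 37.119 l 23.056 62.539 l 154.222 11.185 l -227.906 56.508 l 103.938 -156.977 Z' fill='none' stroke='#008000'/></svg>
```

Since the viewBox matches the mm dimensions, user units are millimetres directly. The only transform is the Y-flip y_m = 175.402 − y_svg.

Shape 1 is a rectangle drawn with `<path>`. Its stroke #008000 means score at S462, F1902. After flipping Y the toolpath is (99.007,128.147) → (196.979,128.147) → (196.979,70.041) → (99.007,70.041) → (99.007,128.147), returning to the start.

Shape 2 is a cubic bezier drawn with `<path>`. Its stroke #008000 means score at S462, F1902. After flipping Y the toolpath is (116.594,32.827) → (116.186,59.248) → (137.465,109.945) → (155.907,132.880).

Shape 3 is a closed polygon drawn with `<path>`. Its stroke #008000 means score at S462, F1902. After flipping Y the toolpath is (82.326,138.283) → (105.382,75.744) → (259.604,64.559) → (31.698,8.051) → (135.636,165.028) → (82.326,138.283), returning to the start.

G21
G90
G0 X99.007 Y128.147
M3 S462
G1 X196.979 Y128.147 F1902
G1 X196.979 Y70.041 F1902
G1 X99.007 Y70.041 F1902
G1 X99.007 Y128.147 F1902
M5
G0 X116.594 Y32.827
M3 S462
G1 X116.186 Y59.248 F1902
G1 X137.465 Y109.945 F1902
G1 X155.907 Y132.880 F1902
M5
G0 X82.326 Y138.283
M3 S462
G1 X105.382 Y75.744 F1902
G1 X259.604 Y64.559 F1902
G1 X31.698 Y8.051 F1902
G1 X135.636 Y165.028 F1902
G1 X82.326 Y138.283 F1902
M5
G0 X0.000 Y0.000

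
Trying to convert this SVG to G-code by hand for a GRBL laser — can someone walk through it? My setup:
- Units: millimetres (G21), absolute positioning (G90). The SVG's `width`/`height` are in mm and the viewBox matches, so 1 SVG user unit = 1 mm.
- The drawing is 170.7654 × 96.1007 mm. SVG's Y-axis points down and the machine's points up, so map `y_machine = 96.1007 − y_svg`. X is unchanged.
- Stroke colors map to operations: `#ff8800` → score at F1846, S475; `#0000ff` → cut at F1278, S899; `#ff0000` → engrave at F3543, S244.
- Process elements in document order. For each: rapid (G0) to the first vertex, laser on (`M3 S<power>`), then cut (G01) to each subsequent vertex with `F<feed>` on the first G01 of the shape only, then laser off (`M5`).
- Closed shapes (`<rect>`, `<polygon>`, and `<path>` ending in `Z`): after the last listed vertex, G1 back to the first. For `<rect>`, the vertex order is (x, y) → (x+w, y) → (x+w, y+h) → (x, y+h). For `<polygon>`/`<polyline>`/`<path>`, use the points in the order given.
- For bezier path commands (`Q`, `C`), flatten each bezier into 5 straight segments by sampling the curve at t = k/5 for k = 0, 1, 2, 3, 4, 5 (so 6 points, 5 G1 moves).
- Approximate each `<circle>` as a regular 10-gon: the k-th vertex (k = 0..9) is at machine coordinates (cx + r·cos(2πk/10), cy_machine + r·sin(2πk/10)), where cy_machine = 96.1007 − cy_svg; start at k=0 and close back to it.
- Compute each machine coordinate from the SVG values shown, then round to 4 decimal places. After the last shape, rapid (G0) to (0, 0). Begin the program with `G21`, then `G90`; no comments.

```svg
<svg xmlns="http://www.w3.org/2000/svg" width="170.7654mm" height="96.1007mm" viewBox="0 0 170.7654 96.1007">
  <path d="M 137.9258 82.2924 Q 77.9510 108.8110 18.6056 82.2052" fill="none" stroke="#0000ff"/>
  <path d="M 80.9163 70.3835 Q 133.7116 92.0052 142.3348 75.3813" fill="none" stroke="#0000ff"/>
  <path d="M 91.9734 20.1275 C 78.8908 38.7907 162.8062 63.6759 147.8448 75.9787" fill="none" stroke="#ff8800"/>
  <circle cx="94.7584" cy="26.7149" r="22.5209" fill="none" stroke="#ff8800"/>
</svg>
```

G21
G90
G0 X137.9258 Y13.8083
M3 S899
G01 X113.9611 Y5.3258 F1278
G01 X90.0467 Y1.0933
G01 X66.1826 Y1.1108
G01 X42.3689 Y5.3782
G01 X18.6056 Y13.8955
M5
G0 X80.9163 Y25.7172
M3 S899
G01 X100.2675 Y18.5983 F1278
G01 X116.0850 Y14.5391
G01 X128.3687 Y13.5396
G01 X137.1186 Y15.5997
G01 X142.3348 Y20.7194
M5
G0 X91.9734 Y75.9732
M3 S475
G01 X94.1966 Y64.1791 F1846
G01 X110.2973 Y51.7943
G01 X130.8736 Y39.7214
G01 X146.5234 Y28.8631
G01 X147.8448 Y20.1220
M5
G0 X117.2793 Y69.3858
M3 S475
G01 X112.9782 Y82.6233 F1846
G01 X101.7177 Y90.8044
G01 X87.7991 Y90.8044
G01 X76.5386 Y82.6233
G01 X72.2375 Y69.3858
G01 X76.5386 Y56.1483
G01 X87.7991 Y47.9672
G01 X101.7177 Y47.9672
G01 X112.9782 Y56.1483
G01 X117.2793 Y69.3858
M5
G0 X0.0000 Y0.0000

1 u = 1 mm; y_m = 96.1007 − y.

[1] `<path>` quadratic bezier, #0000ff→cut S899 F1278: (137.9258,13.8083) → (113.9611,5.3258) → (90.0467,1.0933) → (66.1826,1.1108) → (42.3689,5.3782) → (18.6056,13.8955)

[2] `<path>` quadratic bezier, #0000ff→cut S899 F1278: (80.9163,25.7172) → (100.2675,18.5983) → (116.0850,14.5391) → (128.3687,13.5396) → (137.1186,15.5997) → (142.3348,20.7194)

[3] `<path>` cubic bezier, #ff8800→score S475 F1846: (91.9734,75.9732) → (94.1966,64.1791) → (110.2973,51.7943) → (130.8736,39.7214) → (146.5234,28.8631) → (147.8448,20.1220)

[4] `<circle>` circle, #ff8800→score S475 F1846: (117.2793,69.3858) → (112.9782,82.6233) → (101.7177,90.8044) → (87.7991,90.8044) → (76.5386,82.6233) → (72.2375,69.3858) → (76.5386,56.1483) → (87.7991,47.9672) → (101.7177,47.9672) → (112.9782,56.1483) → (117.2793,69.3858) (closed)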